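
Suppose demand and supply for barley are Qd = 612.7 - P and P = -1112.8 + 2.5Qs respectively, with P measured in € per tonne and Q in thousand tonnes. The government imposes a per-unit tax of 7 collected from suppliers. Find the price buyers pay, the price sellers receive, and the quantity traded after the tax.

P_b = 121.7, P_s = 114.7, Q = 491

Solving each curve for Q: Qs = 445.12 + 0.4P.
The tax drives a wedge P_b - P_s = 7. Substituting P_s = P_b - 7 into supply: Qs = 442.32 + 0.4P_b.
Set Qd = Qs: 612.7 - P_b = 442.32 + 0.4P_b, so 170.38 = 1.4P_b and P_b = 121.7.
So P_s = 114.7 and the quantity traded is Q = 612.7 - 121.7 = 491.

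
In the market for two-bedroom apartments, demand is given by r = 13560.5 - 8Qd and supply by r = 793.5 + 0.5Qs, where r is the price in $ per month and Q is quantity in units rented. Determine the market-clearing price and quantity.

r* = 1544.5, Q* = 1502

Rewriting in direct form: Qd = 1695.0625 - 0.125r and Qs = -1587 + 2r.
Set Qd = Qs: 1695.0625 - 0.125r = -1587 + 2r, so 3282.0625 = 2.125r and r* = 1544.5.
Plugging r* into demand: Q* = 1695.0625 - 0.125(1544.5) = 1502.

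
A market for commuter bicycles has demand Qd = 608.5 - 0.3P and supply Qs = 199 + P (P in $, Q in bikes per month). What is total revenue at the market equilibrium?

The market clears where 608.5 - 0.3P = 199 + P. Rearranging, 1.3P = 409.5, hence P* = 315.
Then Q* = 608.5 - 0.3(315) = 514.
Total revenue = P* × Q* = 315 × 514 = 161910.

Total revenue = 161910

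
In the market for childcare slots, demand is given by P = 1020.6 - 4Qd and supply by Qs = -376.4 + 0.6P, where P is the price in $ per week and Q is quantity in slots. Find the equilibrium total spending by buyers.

Total spending by buyers = 51564.2

In direct form, Qd = 255.15 - 0.25P.
At equilibrium Qd = Qs, so 255.15 - 0.25P = -376.4 + 0.6P; collecting terms, 631.55 = 0.85P and P* = 743.
Then Q* = 255.15 - 0.25(743) = 69.4.
Total spending by buyers = P* × Q* = 743 × 69.4 = 51564.2.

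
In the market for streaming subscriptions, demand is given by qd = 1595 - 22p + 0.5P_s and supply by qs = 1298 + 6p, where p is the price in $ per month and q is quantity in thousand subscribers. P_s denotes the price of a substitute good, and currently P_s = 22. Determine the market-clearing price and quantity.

p* = 11, q* = 1364

With P_s = 22, demand is qd = 1606 - 22p.
Equating demand and supply, 1606 - 22p = 1298 + 6p gives 28p = 308, so p* = 11.
From the demand curve, q* = 1606 - 22(11) = 1364.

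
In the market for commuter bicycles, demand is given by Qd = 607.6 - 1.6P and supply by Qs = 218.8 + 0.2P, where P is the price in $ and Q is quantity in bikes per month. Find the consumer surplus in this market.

The market clears where 607.6 - 1.6P = 218.8 + 0.2P. Rearranging, 1.8P = 388.8, hence P* = 216.
Plugging P* into demand: Q* = 607.6 - 1.6(216) = 262.
Demand choke price (Qd = 0): P = 607.6/1.6 = 379.75. Consumer surplus = ½ × (379.75 - 216) × 262 = 21451.25.

Consumer surplus = 21451.25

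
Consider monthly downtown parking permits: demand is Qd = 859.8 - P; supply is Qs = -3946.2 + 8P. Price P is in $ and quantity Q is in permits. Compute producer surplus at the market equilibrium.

Producer surplus = 6634.1025

Equating demand and supply, 859.8 - P = -3946.2 + 8P gives 9P = 4806, so P* = 534.
Plugging P* into demand: Q* = 859.8 - 534 = 325.8.
Supply choke price (Qs = 0): P = 493.275. Producer surplus = ½ × (534 - 493.275) × 325.8 = 6634.1025.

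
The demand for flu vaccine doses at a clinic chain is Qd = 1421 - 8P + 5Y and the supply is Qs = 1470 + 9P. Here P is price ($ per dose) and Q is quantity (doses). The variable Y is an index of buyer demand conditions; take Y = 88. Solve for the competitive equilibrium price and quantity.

P* = 23, Q* = 1677

With Y = 88, demand is Qd = 1861 - 8P.
Equating demand and supply, 1861 - 8P = 1470 + 9P gives 17P = 391, so P* = 23.
Then Q* = 1861 - 8(23) = 1677.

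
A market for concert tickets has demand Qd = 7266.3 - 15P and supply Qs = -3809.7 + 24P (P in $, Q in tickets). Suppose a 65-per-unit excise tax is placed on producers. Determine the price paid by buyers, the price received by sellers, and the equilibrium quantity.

P_b = 324, P_s = 259, Q = 2406.3

Producers keep P_s = P_b - 65 per unit, so supply in terms of the buyer price is Qs = -5369.7 + 24P_b.
Market clearing requires 7266.3 - 15P_b = -5369.7 + 24P_b; hence 12636 = 39P_b and P_b = 324.
Then P_s = 324 - 65 = 259 and Q = 7266.3 - 15(324) = 2406.3.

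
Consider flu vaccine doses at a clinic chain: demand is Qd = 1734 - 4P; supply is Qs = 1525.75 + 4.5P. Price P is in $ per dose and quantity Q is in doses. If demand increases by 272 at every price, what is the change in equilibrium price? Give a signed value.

Set Qd = Qs: 1734 - 4P = 1525.75 + 4.5P, so 208.25 = 8.5P and P* = 24.5.
Substitute back: Q* = 1734 - 4(24.5) = 1636.
After the shift, demand is Qd = 2006 - 4P.
The new intersection has 480.25 = 8.5P, i.e. P = 56.5, Q = 1780.
ΔP = 56.5 - 24.5 = 32.

ΔP = 32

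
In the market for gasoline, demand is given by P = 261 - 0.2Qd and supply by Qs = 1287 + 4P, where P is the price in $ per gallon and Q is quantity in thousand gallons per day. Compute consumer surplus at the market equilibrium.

Rewriting in direct form: Qd = 1305 - 5P.
Set Qd = Qs: 1305 - 5P = 1287 + 4P, so 18 = 9P and P* = 2.
Then Q* = 1305 - 5(2) = 1295.
Demand choke price (Qd = 0): P = 1305/5 = 261. Consumer surplus = ½ × (261 - 2) × 1295 = 167702.5.

Consumer surplus = 167702.5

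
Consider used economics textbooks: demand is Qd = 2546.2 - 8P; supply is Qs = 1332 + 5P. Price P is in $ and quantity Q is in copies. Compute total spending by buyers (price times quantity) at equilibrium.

Total spending by buyers = 168026.6

Set Qd = Qs: 2546.2 - 8P = 1332 + 5P, so 1214.2 = 13P and P* = 93.4.
Plugging P* into demand: Q* = 2546.2 - 8(93.4) = 1799.
Total spending by buyers = P* × Q* = 93.4 × 1799 = 168026.6.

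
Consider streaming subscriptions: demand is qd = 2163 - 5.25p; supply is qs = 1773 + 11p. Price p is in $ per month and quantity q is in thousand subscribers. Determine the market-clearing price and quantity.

At equilibrium qd = qs, so 2163 - 5.25p = 1773 + 11p; collecting terms, 390 = 16.25p and p* = 24.
Plugging p* into demand: q* = 2163 - 5.25(24) = 2037.

p* = 24, q* = 2037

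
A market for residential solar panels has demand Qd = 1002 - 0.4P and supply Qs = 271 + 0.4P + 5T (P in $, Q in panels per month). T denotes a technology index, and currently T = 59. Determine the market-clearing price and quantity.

With T = 59, supply is Qs = 566 + 0.4P.
Set Qd = Qs: 1002 - 0.4P = 566 + 0.4P, so 436 = 0.8P and P* = 545.
Plugging P* into demand: Q* = 1002 - 0.4(545) = 784.

P* = 545, Q* = 784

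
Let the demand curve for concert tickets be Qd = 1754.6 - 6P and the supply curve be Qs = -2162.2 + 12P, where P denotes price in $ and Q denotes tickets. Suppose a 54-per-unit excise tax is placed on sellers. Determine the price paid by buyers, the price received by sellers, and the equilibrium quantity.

P_b = 253.6, P_s = 199.6, Q = 233

Sellers keep P_s = P_b - 54 per unit, so supply in terms of the buyer price is Qs = -2810.2 + 12P_b.
Set Qd = Qs: 1754.6 - 6P_b = -2810.2 + 12P_b, so 4564.8 = 18P_b and P_b = 253.6.
So P_s = 199.6 and the quantity traded is Q = 1754.6 - 6(253.6) = 233.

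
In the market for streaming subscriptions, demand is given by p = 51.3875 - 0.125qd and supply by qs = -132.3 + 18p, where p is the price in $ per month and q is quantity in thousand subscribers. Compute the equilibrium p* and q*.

p* = 20.9, q* = 243.9

Solving each curve for q: qd = 411.1 - 8p.
Equating demand and supply, 411.1 - 8p = -132.3 + 18p gives 26p = 543.4, so p* = 20.9.
Plugging p* into demand: q* = 411.1 - 8(20.9) = 243.9.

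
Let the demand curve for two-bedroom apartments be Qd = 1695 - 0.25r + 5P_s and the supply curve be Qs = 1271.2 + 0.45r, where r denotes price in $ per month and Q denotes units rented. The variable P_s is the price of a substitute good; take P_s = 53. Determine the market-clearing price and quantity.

r* = 984, Q* = 1714

With P_s = 53, demand is Qd = 1960 - 0.25r.
At equilibrium Qd = Qs, so 1960 - 0.25r = 1271.2 + 0.45r; collecting terms, 688.8 = 0.7r and r* = 984.
Plugging r* into demand: Q* = 1960 - 0.25(984) = 1714.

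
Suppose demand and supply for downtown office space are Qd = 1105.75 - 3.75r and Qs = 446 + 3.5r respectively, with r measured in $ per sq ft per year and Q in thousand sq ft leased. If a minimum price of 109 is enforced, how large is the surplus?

Surplus = 130.5

Evaluating both curves at the floor price 109 gives Qd = 697, Qs = 827.5.
Surplus = Qs - Qd = 827.5 - 697 = 130.5.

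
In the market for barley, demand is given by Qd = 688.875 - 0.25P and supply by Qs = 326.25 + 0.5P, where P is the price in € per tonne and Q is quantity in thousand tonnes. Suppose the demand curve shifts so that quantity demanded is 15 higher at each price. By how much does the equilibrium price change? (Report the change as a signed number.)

ΔP = 20

At equilibrium Qd = Qs, so 688.875 - 0.25P = 326.25 + 0.5P; collecting terms, 362.625 = 0.75P and P* = 483.5.
From the demand curve, Q* = 688.875 - 0.25(483.5) = 568.
After the shift, demand is Qd = 703.875 - 0.25P.
Re-solving, 0.75P = 377.625 gives P = 503.5 and Q = 578.
ΔP = 503.5 - 483.5 = 20.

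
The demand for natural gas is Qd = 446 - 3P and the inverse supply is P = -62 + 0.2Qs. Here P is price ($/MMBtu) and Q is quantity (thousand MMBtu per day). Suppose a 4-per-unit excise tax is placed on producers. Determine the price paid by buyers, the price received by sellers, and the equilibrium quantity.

P_b = 19.5, P_s = 15.5, Q = 387.5

Solving each curve for Q: Qs = 310 + 5P.
With a tax of 4 on producers, they supply based on the net price P_s = P_b - 4, so Qs = 290 + 5P_b.
Equate demand and the shifted supply: 446 - 3P_b = 290 + 5P_b, giving 8P_b = 156, so P_b = 19.5.
So P_s = 15.5 and the quantity traded is Q = 446 - 3(19.5) = 387.5.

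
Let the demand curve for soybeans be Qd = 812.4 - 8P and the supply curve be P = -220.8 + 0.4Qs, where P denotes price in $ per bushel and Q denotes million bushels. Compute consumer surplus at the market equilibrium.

Consumer surplus = 23562.25

Rewriting in direct form: Qs = 552 + 2.5P.
Set Qd = Qs: 812.4 - 8P = 552 + 2.5P, so 260.4 = 10.5P and P* = 24.8.
From the demand curve, Q* = 812.4 - 8(24.8) = 614.
Demand choke price (Qd = 0): P = 812.4/8 = 101.55. Consumer surplus = ½ × (101.55 - 24.8) × 614 = 23562.25.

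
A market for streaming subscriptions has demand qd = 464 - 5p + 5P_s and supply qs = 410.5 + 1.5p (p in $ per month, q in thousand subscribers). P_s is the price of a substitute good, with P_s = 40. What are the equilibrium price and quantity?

p* = 39, q* = 469

With P_s = 40, demand is qd = 664 - 5p.
At equilibrium qd = qs, so 664 - 5p = 410.5 + 1.5p; collecting terms, 253.5 = 6.5p and p* = 39.
Then q* = 664 - 5(39) = 469.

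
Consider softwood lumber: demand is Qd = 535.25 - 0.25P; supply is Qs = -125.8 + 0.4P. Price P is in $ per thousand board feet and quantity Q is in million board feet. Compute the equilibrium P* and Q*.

P* = 1017, Q* = 281

At equilibrium Qd = Qs, so 535.25 - 0.25P = -125.8 + 0.4P; collecting terms, 661.05 = 0.65P and P* = 1017.
Substitute back: Q* = 535.25 - 0.25(1017) = 281.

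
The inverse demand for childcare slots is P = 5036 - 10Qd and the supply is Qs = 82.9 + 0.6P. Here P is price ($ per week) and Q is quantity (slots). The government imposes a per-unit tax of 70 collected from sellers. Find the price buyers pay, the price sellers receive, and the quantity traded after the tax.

Inverting to quantity form: Qd = 503.6 - 0.1P.
The tax drives a wedge P_b - P_s = 70. Substituting P_s = P_b - 70 into supply: Qs = 40.9 + 0.6P_b.
Equate demand and the shifted supply: 503.6 - 0.1P_b = 40.9 + 0.6P_b, giving 0.7P_b = 462.7, so P_b = 661.
So P_s = 591 and the quantity traded is Q = 503.6 - 0.1(661) = 437.5.

P_b = 661, P_s = 591, Q = 437.5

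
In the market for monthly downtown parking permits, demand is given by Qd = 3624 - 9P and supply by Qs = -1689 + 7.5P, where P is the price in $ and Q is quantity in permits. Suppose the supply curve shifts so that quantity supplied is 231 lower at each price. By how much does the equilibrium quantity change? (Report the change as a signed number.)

At equilibrium Qd = Qs, so 3624 - 9P = -1689 + 7.5P; collecting terms, 5313 = 16.5P and P* = 322.
Substitute back: Q* = 3624 - 9(322) = 726.
After the shift, supply is Qs = -1920 + 7.5P.
The new intersection has 5544 = 16.5P, i.e. P = 336, Q = 600.
ΔQ = 600 - 726 = -126.

ΔQ = -126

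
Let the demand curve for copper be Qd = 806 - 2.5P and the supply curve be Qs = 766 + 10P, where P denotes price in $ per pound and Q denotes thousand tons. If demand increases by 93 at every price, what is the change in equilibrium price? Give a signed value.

Equating demand and supply, 806 - 2.5P = 766 + 10P gives 12.5P = 40, so P* = 3.2.
Plugging P* into demand: Q* = 806 - 2.5(3.2) = 798.
After the shift, demand is Qd = 899 - 2.5P.
The new intersection has 133 = 12.5P, i.e. P = 10.64, Q = 872.4.
ΔP = 10.64 - 3.2 = 7.44.

ΔP = 7.44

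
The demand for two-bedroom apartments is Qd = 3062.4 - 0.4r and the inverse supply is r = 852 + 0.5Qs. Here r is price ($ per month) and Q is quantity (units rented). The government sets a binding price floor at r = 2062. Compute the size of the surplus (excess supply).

Solving each curve for Q: Qs = -1704 + 2r.
With r fixed at 2062, quantity demanded is 2237.6 and quantity supplied is 2420.
Surplus = Qs - Qd = 2420 - 2237.6 = 182.4.

Surplus = 182.4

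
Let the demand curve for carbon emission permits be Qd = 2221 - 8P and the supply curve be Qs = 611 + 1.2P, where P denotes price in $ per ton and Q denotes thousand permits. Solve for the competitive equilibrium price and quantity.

P* = 175, Q* = 821

Set Qd = Qs: 2221 - 8P = 611 + 1.2P, so 1610 = 9.2P and P* = 175.
Substitute back: Q* = 2221 - 8(175) = 821.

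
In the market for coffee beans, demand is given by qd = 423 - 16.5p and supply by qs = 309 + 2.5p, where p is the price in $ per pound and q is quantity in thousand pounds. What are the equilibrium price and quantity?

The market clears where 423 - 16.5p = 309 + 2.5p. Rearranging, 19p = 114, hence p* = 6.
From the demand curve, q* = 423 - 16.5(6) = 324.

p* = 6, q* = 324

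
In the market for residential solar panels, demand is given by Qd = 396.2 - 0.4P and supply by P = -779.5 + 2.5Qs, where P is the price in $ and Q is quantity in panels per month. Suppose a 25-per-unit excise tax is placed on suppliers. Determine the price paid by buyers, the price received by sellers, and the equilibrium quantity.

In direct form, Qs = 311.8 + 0.4P.
With a tax of 25 on suppliers, they supply based on the net price P_s = P_b - 25, so Qs = 301.8 + 0.4P_b.
Market clearing requires 396.2 - 0.4P_b = 301.8 + 0.4P_b; hence 94.4 = 0.8P_b and P_b = 118.
So P_s = 93 and the quantity traded is Q = 396.2 - 0.4(118) = 349.

P_b = 118, P_s = 93, Q = 349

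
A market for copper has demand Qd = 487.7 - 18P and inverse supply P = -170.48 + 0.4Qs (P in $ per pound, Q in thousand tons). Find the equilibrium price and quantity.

P* = 3, Q* = 433.7

Rewriting in direct form: Qs = 426.2 + 2.5P.
Equating demand and supply, 487.7 - 18P = 426.2 + 2.5P gives 20.5P = 61.5, so P* = 3.
Then Q* = 487.7 - 18(3) = 433.7.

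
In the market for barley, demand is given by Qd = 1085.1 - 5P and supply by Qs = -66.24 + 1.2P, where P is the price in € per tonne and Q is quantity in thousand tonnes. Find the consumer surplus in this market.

Consumer surplus = 2452.356

At equilibrium Qd = Qs, so 1085.1 - 5P = -66.24 + 1.2P; collecting terms, 1151.34 = 6.2P and P* = 185.7.
Substitute back: Q* = 1085.1 - 5(185.7) = 156.6.
Demand choke price (Qd = 0): P = 1085.1/5 = 217.02. Consumer surplus = ½ × (217.02 - 185.7) × 156.6 = 2452.356.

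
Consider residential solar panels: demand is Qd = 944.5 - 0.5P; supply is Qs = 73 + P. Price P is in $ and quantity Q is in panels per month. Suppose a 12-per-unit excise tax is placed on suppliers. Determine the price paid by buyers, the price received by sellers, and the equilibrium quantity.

The tax drives a wedge P_b - P_s = 12. Substituting P_s = P_b - 12 into supply: Qs = 61 + P_b.
Equate demand and the shifted supply: 944.5 - 0.5P_b = 61 + P_b, giving 1.5P_b = 883.5, so P_b = 589.
Then P_s = 589 - 12 = 577 and Q = 944.5 - 0.5(589) = 650.

P_b = 589, P_s = 577, Q = 650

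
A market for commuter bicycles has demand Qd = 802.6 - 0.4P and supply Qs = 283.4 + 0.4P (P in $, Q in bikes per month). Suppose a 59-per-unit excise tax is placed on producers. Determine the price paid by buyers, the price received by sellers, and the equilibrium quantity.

P_b = 678.5, P_s = 619.5, Q = 531.2

Producers keep P_s = P_b - 59 per unit, so supply in terms of the buyer price is Qs = 259.8 + 0.4P_b.
Set Qd = Qs: 802.6 - 0.4P_b = 259.8 + 0.4P_b, so 542.8 = 0.8P_b and P_b = 678.5.
Then P_s = 678.5 - 59 = 619.5 and Q = 802.6 - 0.4(678.5) = 531.2.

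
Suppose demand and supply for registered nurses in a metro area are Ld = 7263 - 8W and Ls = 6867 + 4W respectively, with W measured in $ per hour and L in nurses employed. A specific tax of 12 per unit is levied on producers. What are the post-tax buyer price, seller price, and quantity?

Producers keep W_s = W_b - 12 per unit, so supply in terms of the buyer price is Ls = 6819 + 4W_b.
Set Ld = Ls: 7263 - 8W_b = 6819 + 4W_b, so 444 = 12W_b and W_b = 37.
So W_s = 25 and the quantity traded is L = 7263 - 8(37) = 6967.

W_b = 37, W_s = 25, L = 6967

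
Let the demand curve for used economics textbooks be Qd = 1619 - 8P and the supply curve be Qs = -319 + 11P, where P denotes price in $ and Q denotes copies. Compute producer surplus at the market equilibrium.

Equating demand and supply, 1619 - 8P = -319 + 11P gives 19P = 1938, so P* = 102.
From the demand curve, Q* = 1619 - 8(102) = 803.
Supply choke price (Qs = 0): P = 29. Producer surplus = ½ × (102 - 29) × 803 = 29309.5.

Producer surplus = 29309.5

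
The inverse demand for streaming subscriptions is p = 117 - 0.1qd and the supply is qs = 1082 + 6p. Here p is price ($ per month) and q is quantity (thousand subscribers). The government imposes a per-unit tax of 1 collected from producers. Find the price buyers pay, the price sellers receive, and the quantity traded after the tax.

p_b = 5.875, p_s = 4.875, q = 1111.25

Inverting to quantity form: qd = 1170 - 10p.
The tax drives a wedge p_b - p_s = 1. Substituting p_s = p_b - 1 into supply: qs = 1076 + 6p_b.
Equate demand and the shifted supply: 1170 - 10p_b = 1076 + 6p_b, giving 16p_b = 94, so p_b = 5.875.
Then p_s = 5.875 - 1 = 4.875 and q = 1170 - 10(5.875) = 1111.25.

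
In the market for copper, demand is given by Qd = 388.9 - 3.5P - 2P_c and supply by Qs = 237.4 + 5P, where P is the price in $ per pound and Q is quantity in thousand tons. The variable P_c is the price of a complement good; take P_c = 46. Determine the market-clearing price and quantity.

P* = 7, Q* = 272.4

With P_c = 46, demand is Qd = 296.9 - 3.5P.
The market clears where 296.9 - 3.5P = 237.4 + 5P. Rearranging, 8.5P = 59.5, hence P* = 7.
Then Q* = 296.9 - 3.5(7) = 272.4.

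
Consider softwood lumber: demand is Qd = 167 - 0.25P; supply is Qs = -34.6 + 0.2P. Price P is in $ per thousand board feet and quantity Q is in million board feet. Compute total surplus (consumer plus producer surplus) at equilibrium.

At equilibrium Qd = Qs, so 167 - 0.25P = -34.6 + 0.2P; collecting terms, 201.6 = 0.45P and P* = 448.
Then Q* = 167 - 0.25(448) = 55.
Demand choke price = 668; supply choke price = 173. CS = ½(668 - 448)(55) = 6050; PS = ½(448 - 173)(55) = 7562.5. Total surplus = 13612.5.

Total surplus = 13612.5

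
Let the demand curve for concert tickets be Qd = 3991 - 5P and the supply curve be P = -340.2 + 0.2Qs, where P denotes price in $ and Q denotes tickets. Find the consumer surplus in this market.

Consumer surplus = 809971.6

Inverting to quantity form: Qs = 1701 + 5P.
At equilibrium Qd = Qs, so 3991 - 5P = 1701 + 5P; collecting terms, 2290 = 10P and P* = 229.
Substitute back: Q* = 3991 - 5(229) = 2846.
Demand choke price (Qd = 0): P = 3991/5 = 798.2. Consumer surplus = ½ × (798.2 - 229) × 2846 = 809971.6.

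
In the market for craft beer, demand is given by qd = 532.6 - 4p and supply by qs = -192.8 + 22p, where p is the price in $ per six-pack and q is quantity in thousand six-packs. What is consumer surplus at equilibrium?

Equating demand and supply, 532.6 - 4p = -192.8 + 22p gives 26p = 725.4, so p* = 27.9.
From the demand curve, q* = 532.6 - 4(27.9) = 421.
Demand choke price (qd = 0): p = 532.6/4 = 133.15. Consumer surplus = ½ × (133.15 - 27.9) × 421 = 22155.125.

Consumer surplus = 22155.125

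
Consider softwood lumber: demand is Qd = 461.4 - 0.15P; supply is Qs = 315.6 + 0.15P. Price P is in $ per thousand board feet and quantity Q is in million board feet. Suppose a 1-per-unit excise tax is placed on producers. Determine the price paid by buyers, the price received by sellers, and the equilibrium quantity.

P_b = 486.5, P_s = 485.5, Q = 388.425

The tax drives a wedge P_b - P_s = 1. Substituting P_s = P_b - 1 into supply: Qs = 315.45 + 0.15P_b.
Equate demand and the shifted supply: 461.4 - 0.15P_b = 315.45 + 0.15P_b, giving 0.3P_b = 145.95, so P_b = 486.5.
So P_s = 485.5 and the quantity traded is Q = 461.4 - 0.15(486.5) = 388.425.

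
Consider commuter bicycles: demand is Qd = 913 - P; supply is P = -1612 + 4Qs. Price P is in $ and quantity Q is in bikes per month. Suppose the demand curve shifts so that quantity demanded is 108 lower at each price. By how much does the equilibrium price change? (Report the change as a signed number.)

ΔP = -86.4

In direct form, Qs = 403 + 0.25P.
At equilibrium Qd = Qs, so 913 - P = 403 + 0.25P; collecting terms, 510 = 1.25P and P* = 408.
Plugging P* into demand: Q* = 913 - 408 = 505.
After the shift, demand is Qd = 805 - P.
The new intersection has 402 = 1.25P, i.e. P = 321.6, Q = 483.4.
ΔP = 321.6 - 408 = -86.4.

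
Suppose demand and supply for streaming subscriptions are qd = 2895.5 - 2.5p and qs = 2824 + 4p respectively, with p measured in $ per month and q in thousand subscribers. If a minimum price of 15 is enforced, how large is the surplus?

Surplus = 26

Evaluating both curves at the floor price 15 gives qd = 2858, qs = 2884.
Surplus = qs - qd = 2884 - 2858 = 26.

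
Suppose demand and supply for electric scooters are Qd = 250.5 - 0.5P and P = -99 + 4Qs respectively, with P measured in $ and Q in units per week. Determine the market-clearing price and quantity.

P* = 301, Q* = 100

Inverting to quantity form: Qs = 24.75 + 0.25P.
At equilibrium Qd = Qs, so 250.5 - 0.5P = 24.75 + 0.25P; collecting terms, 225.75 = 0.75P and P* = 301.
Plugging P* into demand: Q* = 250.5 - 0.5(301) = 100.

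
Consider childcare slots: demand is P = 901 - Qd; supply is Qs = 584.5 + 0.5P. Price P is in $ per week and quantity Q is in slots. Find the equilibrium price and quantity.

In direct form, Qd = 901 - P.
The market clears where 901 - P = 584.5 + 0.5P. Rearranging, 1.5P = 316.5, hence P* = 211.
Substitute back: Q* = 901 - 211 = 690.

P* = 211, Q* = 690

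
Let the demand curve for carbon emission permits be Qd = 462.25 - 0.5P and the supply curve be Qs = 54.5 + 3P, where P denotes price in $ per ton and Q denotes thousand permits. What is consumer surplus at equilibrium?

Consumer surplus = 163216

The market clears where 462.25 - 0.5P = 54.5 + 3P. Rearranging, 3.5P = 407.75, hence P* = 116.5.
From the demand curve, Q* = 462.25 - 0.5(116.5) = 404.
Demand choke price (Qd = 0): P = 462.25/0.5 = 924.5. Consumer surplus = ½ × (924.5 - 116.5) × 404 = 163216.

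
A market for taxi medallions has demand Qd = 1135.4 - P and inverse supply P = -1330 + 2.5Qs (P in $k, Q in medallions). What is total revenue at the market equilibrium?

In direct form, Qs = 532 + 0.4P.
The market clears where 1135.4 - P = 532 + 0.4P. Rearranging, 1.4P = 603.4, hence P* = 431.
Plugging P* into demand: Q* = 1135.4 - 431 = 704.4.
Total revenue = P* × Q* = 431 × 704.4 = 303596.4.

Total revenue = 303596.4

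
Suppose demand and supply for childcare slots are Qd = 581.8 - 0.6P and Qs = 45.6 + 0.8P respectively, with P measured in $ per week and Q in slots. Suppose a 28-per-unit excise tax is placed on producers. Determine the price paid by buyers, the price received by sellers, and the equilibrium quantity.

P_b = 399, P_s = 371, Q = 342.4

With a tax of 28 on producers, they supply based on the net price P_s = P_b - 28, so Qs = 23.2 + 0.8P_b.
Set Qd = Qs: 581.8 - 0.6P_b = 23.2 + 0.8P_b, so 558.6 = 1.4P_b and P_b = 399.
So P_s = 371 and the quantity traded is Q = 581.8 - 0.6(399) = 342.4.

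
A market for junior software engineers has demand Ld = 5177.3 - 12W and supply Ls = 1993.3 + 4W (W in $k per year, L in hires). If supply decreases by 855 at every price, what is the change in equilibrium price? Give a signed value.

ΔW = 53.4375

Equating demand and supply, 5177.3 - 12W = 1993.3 + 4W gives 16W = 3184, so W* = 199.
Then L* = 5177.3 - 12(199) = 2789.3.
After the shift, supply is Ls = 1138.3 + 4W.
Re-solving, 16W = 4039 gives W = 252.4375 and L = 2148.05.
ΔW = 252.4375 - 199 = 53.4375.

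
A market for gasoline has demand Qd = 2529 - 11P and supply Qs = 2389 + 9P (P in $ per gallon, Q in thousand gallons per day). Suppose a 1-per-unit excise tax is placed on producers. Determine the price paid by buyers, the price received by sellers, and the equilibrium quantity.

P_b = 7.45, P_s = 6.45, Q = 2447.05

Producers keep P_s = P_b - 1 per unit, so supply in terms of the buyer price is Qs = 2380 + 9P_b.
Equate demand and the shifted supply: 2529 - 11P_b = 2380 + 9P_b, giving 20P_b = 149, so P_b = 7.45.
Then P_s = 7.45 - 1 = 6.45 and Q = 2529 - 11(7.45) = 2447.05.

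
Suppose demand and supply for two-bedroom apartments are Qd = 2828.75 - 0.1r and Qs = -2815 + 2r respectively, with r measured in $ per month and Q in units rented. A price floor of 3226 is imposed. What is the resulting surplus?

Surplus = 1130.85

With r fixed at 3226, quantity demanded is 2506.15 and quantity supplied is 3637.
Surplus = Qs - Qd = 3637 - 2506.15 = 1130.85.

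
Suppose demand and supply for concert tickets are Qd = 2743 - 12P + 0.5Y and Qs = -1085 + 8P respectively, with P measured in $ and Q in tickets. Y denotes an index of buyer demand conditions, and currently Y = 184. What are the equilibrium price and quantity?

P* = 196, Q* = 483

With Y = 184, demand is Qd = 2835 - 12P.
Set Qd = Qs: 2835 - 12P = -1085 + 8P, so 3920 = 20P and P* = 196.
Substitute back: Q* = 2835 - 12(196) = 483.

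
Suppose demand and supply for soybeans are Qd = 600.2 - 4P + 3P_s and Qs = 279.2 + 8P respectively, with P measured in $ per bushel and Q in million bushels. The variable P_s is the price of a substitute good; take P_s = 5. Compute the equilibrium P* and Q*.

With P_s = 5, demand is Qd = 615.2 - 4P.
The market clears where 615.2 - 4P = 279.2 + 8P. Rearranging, 12P = 336, hence P* = 28.
From the demand curve, Q* = 615.2 - 4(28) = 503.2.

P* = 28, Q* = 503.2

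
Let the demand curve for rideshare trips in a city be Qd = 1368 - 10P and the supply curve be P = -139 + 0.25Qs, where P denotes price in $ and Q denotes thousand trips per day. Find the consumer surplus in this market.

Rewriting in direct form: Qs = 556 + 4P.
The market clears where 1368 - 10P = 556 + 4P. Rearranging, 14P = 812, hence P* = 58.
Substitute back: Q* = 1368 - 10(58) = 788.
Demand choke price (Qd = 0): P = 1368/10 = 136.8. Consumer surplus = ½ × (136.8 - 58) × 788 = 31047.2.

Consumer surplus = 31047.2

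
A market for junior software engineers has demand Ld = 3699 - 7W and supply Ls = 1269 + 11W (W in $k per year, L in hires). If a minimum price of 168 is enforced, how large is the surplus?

Surplus = 594

With W fixed at 168, quantity demanded is 2523 and quantity supplied is 3117.
Surplus = Ls - Ld = 3117 - 2523 = 594.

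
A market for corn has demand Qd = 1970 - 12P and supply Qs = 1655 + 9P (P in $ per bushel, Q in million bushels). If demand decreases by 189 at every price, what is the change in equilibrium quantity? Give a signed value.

ΔQ = -81

Equating demand and supply, 1970 - 12P = 1655 + 9P gives 21P = 315, so P* = 15.
Substitute back: Q* = 1970 - 12(15) = 1790.
After the shift, demand is Qd = 1781 - 12P.
New equilibrium: 126 = 21P, so P = 6 and Q = 1709.
ΔQ = 1709 - 1790 = -81.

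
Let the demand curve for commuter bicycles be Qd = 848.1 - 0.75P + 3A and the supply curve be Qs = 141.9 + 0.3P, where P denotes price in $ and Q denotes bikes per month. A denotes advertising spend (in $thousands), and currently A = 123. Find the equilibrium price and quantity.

With A = 123, demand is Qd = 1217.1 - 0.75P.
Set Qd = Qs: 1217.1 - 0.75P = 141.9 + 0.3P, so 1075.2 = 1.05P and P* = 1024.
Substitute back: Q* = 1217.1 - 0.75(1024) = 449.1.

P* = 1024, Q* = 449.1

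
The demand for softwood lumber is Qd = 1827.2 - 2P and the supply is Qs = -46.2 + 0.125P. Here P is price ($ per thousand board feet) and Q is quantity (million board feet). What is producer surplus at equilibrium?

The market clears where 1827.2 - 2P = -46.2 + 0.125P. Rearranging, 2.125P = 1873.4, hence P* = 881.6.
From the demand curve, Q* = 1827.2 - 2(881.6) = 64.
Supply choke price (Qs = 0): P = 369.6. Producer surplus = ½ × (881.6 - 369.6) × 64 = 16384.

Producer surplus = 16384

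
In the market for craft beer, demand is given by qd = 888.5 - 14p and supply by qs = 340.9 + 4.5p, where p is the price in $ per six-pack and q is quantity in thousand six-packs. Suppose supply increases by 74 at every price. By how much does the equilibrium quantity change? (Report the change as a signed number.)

At equilibrium qd = qs, so 888.5 - 14p = 340.9 + 4.5p; collecting terms, 547.6 = 18.5p and p* = 29.6.
Plugging p* into demand: q* = 888.5 - 14(29.6) = 474.1.
After the shift, supply is qs = 414.9 + 4.5p.
Re-solving, 18.5p = 473.6 gives p = 25.6 and q = 530.1.
Δq = 530.1 - 474.1 = 56.

Δq = 56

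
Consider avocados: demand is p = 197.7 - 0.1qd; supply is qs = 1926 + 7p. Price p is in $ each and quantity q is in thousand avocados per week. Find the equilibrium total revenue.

Total revenue = 5841

Rewriting in direct form: qd = 1977 - 10p.
Set qd = qs: 1977 - 10p = 1926 + 7p, so 51 = 17p and p* = 3.
Plugging p* into demand: q* = 1977 - 10(3) = 1947.
Total revenue = p* × q* = 3 × 1947 = 5841.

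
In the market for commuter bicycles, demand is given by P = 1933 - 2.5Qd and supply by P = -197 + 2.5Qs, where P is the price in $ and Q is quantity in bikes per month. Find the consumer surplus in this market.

Solving each curve for Q: Qd = 773.2 - 0.4P and Qs = 78.8 + 0.4P.
At equilibrium Qd = Qs, so 773.2 - 0.4P = 78.8 + 0.4P; collecting terms, 694.4 = 0.8P and P* = 868.
Substitute back: Q* = 773.2 - 0.4(868) = 426.
Demand choke price (Qd = 0): P = 773.2/0.4 = 1933. Consumer surplus = ½ × (1933 - 868) × 426 = 226845.

Consumer surplus = 226845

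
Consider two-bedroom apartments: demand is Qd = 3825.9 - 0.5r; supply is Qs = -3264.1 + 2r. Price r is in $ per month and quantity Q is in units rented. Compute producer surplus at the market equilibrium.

Set Qd = Qs: 3825.9 - 0.5r = -3264.1 + 2r, so 7090 = 2.5r and r* = 2836.
Substitute back: Q* = 3825.9 - 0.5(2836) = 2407.9.
Supply choke price (Qs = 0): r = 1632.05. Producer surplus = ½ × (2836 - 1632.05) × 2407.9 = 1449495.6025.

Producer surplus = 1449495.6025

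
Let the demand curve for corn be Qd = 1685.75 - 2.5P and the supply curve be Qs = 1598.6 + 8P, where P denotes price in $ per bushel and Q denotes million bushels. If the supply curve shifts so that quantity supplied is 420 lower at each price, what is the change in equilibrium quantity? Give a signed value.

ΔQ = -100

Equating demand and supply, 1685.75 - 2.5P = 1598.6 + 8P gives 10.5P = 87.15, so P* = 8.3.
Plugging P* into demand: Q* = 1685.75 - 2.5(8.3) = 1665.
After the shift, supply is Qs = 1178.6 + 8P.
New equilibrium: 507.15 = 10.5P, so P = 48.3 and Q = 1565.
ΔQ = 1565 - 1665 = -100.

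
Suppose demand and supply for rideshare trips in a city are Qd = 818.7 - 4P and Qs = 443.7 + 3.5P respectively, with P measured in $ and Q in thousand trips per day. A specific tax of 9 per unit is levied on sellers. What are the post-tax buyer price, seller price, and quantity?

With a tax of 9 on sellers, they supply based on the net price P_s = P_b - 9, so Qs = 412.2 + 3.5P_b.
Equate demand and the shifted supply: 818.7 - 4P_b = 412.2 + 3.5P_b, giving 7.5P_b = 406.5, so P_b = 54.2.
Then P_s = 54.2 - 9 = 45.2 and Q = 818.7 - 4(54.2) = 601.9.

P_b = 54.2, P_s = 45.2, Q = 601.9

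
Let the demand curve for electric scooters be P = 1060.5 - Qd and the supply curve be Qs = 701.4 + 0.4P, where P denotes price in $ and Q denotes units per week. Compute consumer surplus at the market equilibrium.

Consumer surplus = 323208

In direct form, Qd = 1060.5 - P.
The market clears where 1060.5 - P = 701.4 + 0.4P. Rearranging, 1.4P = 359.1, hence P* = 256.5.
Plugging P* into demand: Q* = 1060.5 - 256.5 = 804.
Demand choke price (Qd = 0): P = 1060.5. Consumer surplus = ½ × (1060.5 - 256.5) × 804 = 323208.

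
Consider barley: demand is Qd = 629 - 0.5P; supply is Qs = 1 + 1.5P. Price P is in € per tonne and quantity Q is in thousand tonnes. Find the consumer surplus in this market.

Consumer surplus = 222784

Set Qd = Qs: 629 - 0.5P = 1 + 1.5P, so 628 = 2P and P* = 314.
Plugging P* into demand: Q* = 629 - 0.5(314) = 472.
Demand choke price (Qd = 0): P = 629/0.5 = 1258. Consumer surplus = ½ × (1258 - 314) × 472 = 222784.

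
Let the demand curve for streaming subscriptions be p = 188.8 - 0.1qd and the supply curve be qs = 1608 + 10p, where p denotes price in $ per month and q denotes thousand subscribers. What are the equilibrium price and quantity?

p* = 14, q* = 1748

In direct form, qd = 1888 - 10p.
At equilibrium qd = qs, so 1888 - 10p = 1608 + 10p; collecting terms, 280 = 20p and p* = 14.
Substitute back: q* = 1888 - 10(14) = 1748.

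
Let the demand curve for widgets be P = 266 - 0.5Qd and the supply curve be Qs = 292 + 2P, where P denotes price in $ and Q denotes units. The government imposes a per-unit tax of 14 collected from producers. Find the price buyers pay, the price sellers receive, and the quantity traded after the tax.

P_b = 67, P_s = 53, Q = 398

Solving each curve for Q: Qd = 532 - 2P.
Producers keep P_s = P_b - 14 per unit, so supply in terms of the buyer price is Qs = 264 + 2P_b.
Market clearing requires 532 - 2P_b = 264 + 2P_b; hence 268 = 4P_b and P_b = 67.
Then P_s = 67 - 14 = 53 and Q = 532 - 2(67) = 398.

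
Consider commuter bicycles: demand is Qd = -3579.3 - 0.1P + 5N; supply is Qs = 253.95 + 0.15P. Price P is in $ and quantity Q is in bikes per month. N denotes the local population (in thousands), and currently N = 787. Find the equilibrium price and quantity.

P* = 407, Q* = 315

With N = 787, demand is Qd = 355.7 - 0.1P.
Equating demand and supply, 355.7 - 0.1P = 253.95 + 0.15P gives 0.25P = 101.75, so P* = 407.
Plugging P* into demand: Q* = 355.7 - 0.1(407) = 315.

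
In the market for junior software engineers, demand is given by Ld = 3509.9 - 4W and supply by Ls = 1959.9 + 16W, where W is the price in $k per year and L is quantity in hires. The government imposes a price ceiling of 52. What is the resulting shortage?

Shortage = 510

At W = 52: Ld = 3301.9 and Ls = 2791.9.
Shortage = Ld - Ls = 3301.9 - 2791.9 = 510.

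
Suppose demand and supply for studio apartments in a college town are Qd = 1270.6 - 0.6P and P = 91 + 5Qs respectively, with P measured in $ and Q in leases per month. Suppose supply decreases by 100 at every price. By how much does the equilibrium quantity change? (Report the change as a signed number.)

ΔQ = -75

Solving each curve for Q: Qs = -18.2 + 0.2P.
The market clears where 1270.6 - 0.6P = -18.2 + 0.2P. Rearranging, 0.8P = 1288.8, hence P* = 1611.
Then Q* = 1270.6 - 0.6(1611) = 304.
After the shift, supply is Qs = -118.2 + 0.2P.
New equilibrium: 1388.8 = 0.8P, so P = 1736 and Q = 229.
ΔQ = 229 - 304 = -75.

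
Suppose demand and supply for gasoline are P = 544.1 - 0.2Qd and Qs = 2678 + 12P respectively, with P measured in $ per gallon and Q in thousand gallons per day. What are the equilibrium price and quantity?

P* = 2.5, Q* = 2708

Inverting to quantity form: Qd = 2720.5 - 5P.
The market clears where 2720.5 - 5P = 2678 + 12P. Rearranging, 17P = 42.5, hence P* = 2.5.
From the demand curve, Q* = 2720.5 - 5(2.5) = 2708.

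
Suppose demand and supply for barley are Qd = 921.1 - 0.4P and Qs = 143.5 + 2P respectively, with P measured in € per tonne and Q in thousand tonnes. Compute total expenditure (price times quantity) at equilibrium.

Total expenditure = 256446

At equilibrium Qd = Qs, so 921.1 - 0.4P = 143.5 + 2P; collecting terms, 777.6 = 2.4P and P* = 324.
From the demand curve, Q* = 921.1 - 0.4(324) = 791.5.
Total expenditure = P* × Q* = 324 × 791.5 = 256446.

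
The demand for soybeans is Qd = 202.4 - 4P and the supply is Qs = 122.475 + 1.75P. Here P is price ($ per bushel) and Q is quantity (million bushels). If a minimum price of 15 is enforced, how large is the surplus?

Surplus = 6.325

With P fixed at 15, quantity demanded is 142.4 and quantity supplied is 148.725.
Surplus = Qs - Qd = 148.725 - 142.4 = 6.325.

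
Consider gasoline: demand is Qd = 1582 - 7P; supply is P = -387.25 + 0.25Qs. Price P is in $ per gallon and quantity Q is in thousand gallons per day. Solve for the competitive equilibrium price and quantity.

Solving each curve for Q: Qs = 1549 + 4P.
The market clears where 1582 - 7P = 1549 + 4P. Rearranging, 11P = 33, hence P* = 3.
From the demand curve, Q* = 1582 - 7(3) = 1561.

P* = 3, Q* = 1561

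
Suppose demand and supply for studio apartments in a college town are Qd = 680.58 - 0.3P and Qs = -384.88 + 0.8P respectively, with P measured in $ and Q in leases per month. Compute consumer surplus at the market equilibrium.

At equilibrium Qd = Qs, so 680.58 - 0.3P = -384.88 + 0.8P; collecting terms, 1065.46 = 1.1P and P* = 968.6.
Then Q* = 680.58 - 0.3(968.6) = 390.
Demand choke price (Qd = 0): P = 680.58/0.3 = 2268.6. Consumer surplus = ½ × (2268.6 - 968.6) × 390 = 253500.

Consumer surplus = 253500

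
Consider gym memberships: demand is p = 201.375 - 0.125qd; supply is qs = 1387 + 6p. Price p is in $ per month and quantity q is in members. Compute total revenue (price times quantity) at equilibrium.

Inverting to quantity form: qd = 1611 - 8p.
The market clears where 1611 - 8p = 1387 + 6p. Rearranging, 14p = 224, hence p* = 16.
Substitute back: q* = 1611 - 8(16) = 1483.
Total revenue = p* × q* = 16 × 1483 = 23728.

Total revenue = 23728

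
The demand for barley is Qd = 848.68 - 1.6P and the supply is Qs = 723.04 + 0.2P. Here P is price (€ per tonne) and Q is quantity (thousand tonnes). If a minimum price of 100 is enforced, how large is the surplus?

Evaluating both curves at the floor price 100 gives Qd = 688.68, Qs = 743.04.
Surplus = Qs - Qd = 743.04 - 688.68 = 54.36.

Surplus = 54.36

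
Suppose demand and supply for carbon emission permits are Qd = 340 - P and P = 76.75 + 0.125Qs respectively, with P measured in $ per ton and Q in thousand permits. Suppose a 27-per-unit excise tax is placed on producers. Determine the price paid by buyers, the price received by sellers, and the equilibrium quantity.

P_b = 130, P_s = 103, Q = 210

Rewriting in direct form: Qs = -614 + 8P.
The tax drives a wedge P_b - P_s = 27. Substituting P_s = P_b - 27 into supply: Qs = -830 + 8P_b.
Market clearing requires 340 - P_b = -830 + 8P_b; hence 1170 = 9P_b and P_b = 130.
Then P_s = 130 - 27 = 103 and Q = 340 - 130 = 210.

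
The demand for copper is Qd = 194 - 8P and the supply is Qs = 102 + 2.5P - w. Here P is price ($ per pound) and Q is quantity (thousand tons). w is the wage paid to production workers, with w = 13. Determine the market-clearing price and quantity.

P* = 10, Q* = 114

With w = 13, supply is Qs = 89 + 2.5P.
The market clears where 194 - 8P = 89 + 2.5P. Rearranging, 10.5P = 105, hence P* = 10.
Plugging P* into demand: Q* = 194 - 8(10) = 114.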